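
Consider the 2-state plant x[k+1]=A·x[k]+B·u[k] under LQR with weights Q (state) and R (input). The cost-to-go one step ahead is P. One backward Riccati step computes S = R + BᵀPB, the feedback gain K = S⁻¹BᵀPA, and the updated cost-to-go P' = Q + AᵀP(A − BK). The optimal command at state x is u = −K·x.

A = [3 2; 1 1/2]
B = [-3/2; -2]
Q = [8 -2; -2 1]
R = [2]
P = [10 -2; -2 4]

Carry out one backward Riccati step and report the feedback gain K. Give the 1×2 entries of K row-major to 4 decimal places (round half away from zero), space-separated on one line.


BᵀP = [-11.0000 -5.0000]
S = R + BᵀPB = [2] + [26.5000] = [28.5000]
BᵀPA = [-38.0000 -24.5000]
K = S⁻¹·BᵀPA = [-1.3333 -0.8596]
A−BK = [1.0000 0.7105; -1.6667 -1.2193]
AᵀP(A−BK) = [31.3333 22.3333; 22.3333 15.9386]
P' = Q + AᵀP(A−BK) = [39.3333 20.3333; 20.3333 16.9386]
tr(P') = 56.2719

-1.3333 -0.8596


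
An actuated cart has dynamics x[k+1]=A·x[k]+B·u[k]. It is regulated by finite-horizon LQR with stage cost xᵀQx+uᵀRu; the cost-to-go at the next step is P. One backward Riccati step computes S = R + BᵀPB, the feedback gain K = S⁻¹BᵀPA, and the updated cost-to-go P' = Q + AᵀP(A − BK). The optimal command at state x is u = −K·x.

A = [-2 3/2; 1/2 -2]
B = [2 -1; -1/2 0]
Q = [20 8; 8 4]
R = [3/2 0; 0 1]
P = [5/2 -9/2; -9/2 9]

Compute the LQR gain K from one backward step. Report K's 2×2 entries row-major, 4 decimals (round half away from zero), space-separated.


BᵀP = [7.2500 -13.5000; -2.5000 4.5000]
S = R + BᵀPB = [3/2 0; 0 1] + [21.2500 -7.2500; -7.2500 2.5000] = [22.7500 -7.2500; -7.2500 3.5000]
BᵀPA = [-21.2500 37.8750; 7.2500 -12.7500]
K = S⁻¹·BᵀPA = [-0.8060 1.4827; 0.4018 -0.5716]
A−BK = [0.0139 -2.0370; 0.0970 -1.2587]
AᵀP(A−BK) = [1.2090 -2.2240; -2.2240 5.1807]
P' = Q + AᵀP(A−BK) = [21.2090 5.7760; 5.7760 9.1807]
tr(P') = 30.3897

-0.8060 1.4827 0.4018 -0.5716


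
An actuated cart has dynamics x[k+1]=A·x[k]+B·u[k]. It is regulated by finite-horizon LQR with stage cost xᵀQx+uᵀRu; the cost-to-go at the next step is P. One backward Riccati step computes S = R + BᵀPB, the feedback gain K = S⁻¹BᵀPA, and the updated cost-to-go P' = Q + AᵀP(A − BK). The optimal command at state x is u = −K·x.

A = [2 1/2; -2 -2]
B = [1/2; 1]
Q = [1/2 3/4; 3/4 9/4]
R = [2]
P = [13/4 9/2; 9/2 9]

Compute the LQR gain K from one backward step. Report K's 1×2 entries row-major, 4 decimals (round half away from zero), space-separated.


BᵀP = [6.1250 11.2500]
S = R + BᵀPB = [2] + [14.3125] = [16.3125]
BᵀPA = [-10.2500 -19.4375]
K = S⁻¹·BᵀPA = [-0.6284 -1.1916]
A−BK = [2.3142 1.0958; -1.3716 -0.8084]
AᵀP(A−BK) = [6.5594 4.5364; 4.5364 4.6513]
P' = Q + AᵀP(A−BK) = [7.0594 5.2864; 5.2864 6.9013]
tr(P') = 13.9607

-0.6284 -1.1916


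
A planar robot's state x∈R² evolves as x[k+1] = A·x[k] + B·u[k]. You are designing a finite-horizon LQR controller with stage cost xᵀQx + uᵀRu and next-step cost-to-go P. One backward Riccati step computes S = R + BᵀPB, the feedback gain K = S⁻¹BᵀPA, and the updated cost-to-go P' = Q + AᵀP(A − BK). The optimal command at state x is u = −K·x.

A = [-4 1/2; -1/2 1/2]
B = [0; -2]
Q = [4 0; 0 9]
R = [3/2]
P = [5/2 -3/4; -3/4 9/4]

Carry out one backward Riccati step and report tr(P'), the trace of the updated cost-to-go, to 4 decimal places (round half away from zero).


49.8214

BᵀP = [1.5000 -4.5000]
S = R + BᵀPB = [3/2] + [9.0000] = [10.5000]
BᵀPA = [-3.7500 -1.5000]
K = S⁻¹·BᵀPA = [-0.3571 -0.1429]
A−BK = [-4.0000 0.5000; -1.2143 0.2143]
AᵀP(A−BK) = [36.2232 -4.4107; -4.4107 0.5982]
P' = Q + AᵀP(A−BK) = [40.2232 -4.4107; -4.4107 9.5982]
tr(P') = 49.8214


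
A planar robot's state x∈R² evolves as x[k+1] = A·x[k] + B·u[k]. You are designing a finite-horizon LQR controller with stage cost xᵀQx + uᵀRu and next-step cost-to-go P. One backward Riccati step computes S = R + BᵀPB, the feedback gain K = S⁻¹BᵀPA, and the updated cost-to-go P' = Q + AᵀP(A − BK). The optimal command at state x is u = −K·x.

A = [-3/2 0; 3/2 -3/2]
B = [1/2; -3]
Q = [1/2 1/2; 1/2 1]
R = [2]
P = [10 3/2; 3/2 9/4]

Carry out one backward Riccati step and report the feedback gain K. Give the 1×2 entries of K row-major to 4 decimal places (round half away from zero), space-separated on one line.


BᵀP = [0.5000 -6.0000]
S = R + BᵀPB = [2] + [18.2500] = [20.2500]
BᵀPA = [-9.7500 9.0000]
K = S⁻¹·BᵀPA = [-0.4815 0.4444]
A−BK = [-1.2593 -0.2222; 0.0556 -0.1667]
AᵀP(A−BK) = [16.1181 2.6458; 2.6458 1.0625]
P' = Q + AᵀP(A−BK) = [16.6181 3.1458; 3.1458 2.0625]
tr(P') = 18.6806

-0.4815 0.4444


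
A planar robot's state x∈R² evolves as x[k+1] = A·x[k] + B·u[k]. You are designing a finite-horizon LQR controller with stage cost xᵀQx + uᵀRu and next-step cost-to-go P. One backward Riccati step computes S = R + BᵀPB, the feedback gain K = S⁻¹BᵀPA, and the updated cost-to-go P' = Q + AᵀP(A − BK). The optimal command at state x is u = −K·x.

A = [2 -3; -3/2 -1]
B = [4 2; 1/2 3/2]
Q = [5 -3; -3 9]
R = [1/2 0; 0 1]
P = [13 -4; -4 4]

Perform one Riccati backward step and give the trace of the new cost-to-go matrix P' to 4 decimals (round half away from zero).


16.5544

BᵀP = [50.0000 -14.0000; 20.0000 -2.0000]
S = R + BᵀPB = [1/2 0; 0 1] + [193.0000 79.0000; 79.0000 37.0000] = [193.5000 79.0000; 79.0000 38.0000]
BᵀPA = [121.0000 -136.0000; 43.0000 -58.0000]
K = S⁻¹·BᵀPA = [1.0800 -0.5270; -1.1138 -0.4308]
A−BK = [-0.0926 -0.0306; -0.3694 -0.0904]
AᵀP(A−BK) = [2.2073 0.2869; 0.2869 0.3471]
P' = Q + AᵀP(A−BK) = [7.2073 -2.7131; -2.7131 9.3471]
tr(P') = 16.5544


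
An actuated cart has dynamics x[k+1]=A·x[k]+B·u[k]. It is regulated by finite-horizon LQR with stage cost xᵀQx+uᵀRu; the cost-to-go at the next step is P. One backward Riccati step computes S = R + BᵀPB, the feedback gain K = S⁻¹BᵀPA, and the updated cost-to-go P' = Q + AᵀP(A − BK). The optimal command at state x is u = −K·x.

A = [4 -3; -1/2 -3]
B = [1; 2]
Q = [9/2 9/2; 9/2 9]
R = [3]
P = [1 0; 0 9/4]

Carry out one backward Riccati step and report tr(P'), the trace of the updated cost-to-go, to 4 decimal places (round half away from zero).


BᵀP = [1.0000 4.5000]
S = R + BᵀPB = [3] + [10.0000] = [13.0000]
BᵀPA = [1.7500 -16.5000]
K = S⁻¹·BᵀPA = [0.1346 -1.2692]
A−BK = [3.8654 -1.7308; -0.7692 -0.4615]
AᵀP(A−BK) = [16.3269 -6.4038; -6.4038 8.3077]
P' = Q + AᵀP(A−BK) = [20.8269 -1.9038; -1.9038 17.3077]
tr(P') = 38.1346

38.1346


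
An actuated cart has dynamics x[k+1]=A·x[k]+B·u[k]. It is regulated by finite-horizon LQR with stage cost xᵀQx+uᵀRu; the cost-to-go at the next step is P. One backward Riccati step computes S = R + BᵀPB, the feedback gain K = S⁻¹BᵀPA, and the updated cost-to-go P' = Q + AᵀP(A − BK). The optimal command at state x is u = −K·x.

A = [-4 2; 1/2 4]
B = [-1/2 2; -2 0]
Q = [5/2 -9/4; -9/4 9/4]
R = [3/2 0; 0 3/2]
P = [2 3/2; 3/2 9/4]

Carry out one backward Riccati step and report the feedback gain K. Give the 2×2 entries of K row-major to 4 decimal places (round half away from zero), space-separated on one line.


0.1603 -1.6739 -1.3913 0.6957

BᵀP = [-4.0000 -5.2500; 4.0000 3.0000]
S = R + BᵀPB = [3/2 0; 0 3/2] + [12.5000 -8.0000; -8.0000 8.0000] = [14.0000 -8.0000; -8.0000 9.5000]
BᵀPA = [13.3750 -29.0000; -14.5000 20.0000]
K = S⁻¹·BᵀPA = [0.1603 -1.6739; -1.3913 0.6957]
A−BK = [-1.1372 -0.2283; 0.8207 0.6522]
AᵀP(A−BK) = [4.2442 -1.5245; -1.5245 5.5435]
P' = Q + AᵀP(A−BK) = [6.7442 -3.7745; -3.7745 7.7935]
tr(P') = 14.5377


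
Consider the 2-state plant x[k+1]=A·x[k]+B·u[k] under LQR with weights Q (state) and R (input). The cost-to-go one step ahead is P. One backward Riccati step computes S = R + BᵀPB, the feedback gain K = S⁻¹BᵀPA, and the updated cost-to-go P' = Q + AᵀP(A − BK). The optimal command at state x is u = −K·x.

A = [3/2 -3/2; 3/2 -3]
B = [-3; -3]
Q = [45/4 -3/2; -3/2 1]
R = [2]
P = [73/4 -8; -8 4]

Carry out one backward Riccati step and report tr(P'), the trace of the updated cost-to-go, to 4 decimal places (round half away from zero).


16.0354

BᵀP = [-30.7500 12.0000]
S = R + BᵀPB = [2] + [56.2500] = [58.2500]
BᵀPA = [-28.1250 10.1250]
K = S⁻¹·BᵀPA = [-0.4828 0.1738]
A−BK = [0.0515 -0.9785; 0.0515 -2.4785]
AᵀP(A−BK) = [0.4828 -0.1738; -0.1738 3.3026]
P' = Q + AᵀP(A−BK) = [11.7328 -1.6738; -1.6738 4.3026]
tr(P') = 16.0354


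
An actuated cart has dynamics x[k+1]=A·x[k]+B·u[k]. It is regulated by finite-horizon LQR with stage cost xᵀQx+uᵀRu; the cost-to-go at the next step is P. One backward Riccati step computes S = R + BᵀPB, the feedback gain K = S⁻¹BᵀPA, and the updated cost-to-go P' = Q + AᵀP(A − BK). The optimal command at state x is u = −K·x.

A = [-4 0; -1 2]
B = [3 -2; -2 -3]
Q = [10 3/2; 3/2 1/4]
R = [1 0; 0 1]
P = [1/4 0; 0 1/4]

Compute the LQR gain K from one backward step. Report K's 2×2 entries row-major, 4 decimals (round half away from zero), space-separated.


BᵀP = [0.7500 -0.5000; -0.5000 -0.7500]
S = R + BᵀPB = [1 0; 0 1] + [3.2500 0.0000; 0.0000 3.2500] = [4.2500 0.0000; 0.0000 4.2500]
BᵀPA = [-2.5000 -1.0000; 2.7500 -1.5000]
K = S⁻¹·BᵀPA = [-0.5882 -0.2353; 0.6471 -0.3529]
A−BK = [-0.9412 0.0000; -0.2353 0.4706]
AᵀP(A−BK) = [1.0000 -0.1176; -0.1176 0.2353]
P' = Q + AᵀP(A−BK) = [11.0000 1.3824; 1.3824 0.4853]
tr(P') = 11.4853

-0.5882 -0.2353 0.6471 -0.3529


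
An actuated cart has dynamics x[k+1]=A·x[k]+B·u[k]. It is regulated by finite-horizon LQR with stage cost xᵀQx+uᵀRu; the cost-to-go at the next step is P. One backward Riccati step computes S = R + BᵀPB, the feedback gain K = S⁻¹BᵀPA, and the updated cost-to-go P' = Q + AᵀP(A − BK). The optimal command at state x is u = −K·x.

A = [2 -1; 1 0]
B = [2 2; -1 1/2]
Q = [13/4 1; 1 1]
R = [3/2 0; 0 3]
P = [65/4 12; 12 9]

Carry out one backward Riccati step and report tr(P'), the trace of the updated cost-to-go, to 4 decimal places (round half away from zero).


BᵀP = [20.5000 15.0000; 38.5000 28.5000]
S = R + BᵀPB = [3/2 0; 0 3] + [26.0000 48.5000; 48.5000 91.2500] = [27.5000 48.5000; 48.5000 94.2500]
BᵀPA = [56.0000 -20.5000; 105.5000 -38.5000]
K = S⁻¹·BᵀPA = [0.6729 -0.2707; 0.7731 -0.2692]
A−BK = [-0.8920 0.0798; 1.2864 -0.1362]
AᵀP(A−BK) = [2.7559 -0.9413; -0.9413 0.3369]
P' = Q + AᵀP(A−BK) = [6.0059 0.0587; 0.0587 1.3369]
tr(P') = 7.3427

7.3427


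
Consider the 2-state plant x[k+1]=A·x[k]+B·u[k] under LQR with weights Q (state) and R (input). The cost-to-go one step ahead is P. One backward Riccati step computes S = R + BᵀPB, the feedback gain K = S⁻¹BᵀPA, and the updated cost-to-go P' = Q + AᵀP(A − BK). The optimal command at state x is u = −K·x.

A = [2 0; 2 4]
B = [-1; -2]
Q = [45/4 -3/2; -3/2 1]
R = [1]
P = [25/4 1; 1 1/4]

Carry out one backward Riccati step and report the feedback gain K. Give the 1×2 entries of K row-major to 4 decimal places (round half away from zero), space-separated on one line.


BᵀP = [-8.2500 -1.5000]
S = R + BᵀPB = [1] + [11.2500] = [12.2500]
BᵀPA = [-19.5000 -6.0000]
K = S⁻¹·BᵀPA = [-1.5918 -0.4898]
A−BK = [0.4082 -0.4898; -1.1837 3.0204]
AᵀP(A−BK) = [2.9592 0.4490; 0.4490 1.0612]
P' = Q + AᵀP(A−BK) = [14.2092 -1.0510; -1.0510 2.0612]
tr(P') = 16.2704

-1.5918 -0.4898


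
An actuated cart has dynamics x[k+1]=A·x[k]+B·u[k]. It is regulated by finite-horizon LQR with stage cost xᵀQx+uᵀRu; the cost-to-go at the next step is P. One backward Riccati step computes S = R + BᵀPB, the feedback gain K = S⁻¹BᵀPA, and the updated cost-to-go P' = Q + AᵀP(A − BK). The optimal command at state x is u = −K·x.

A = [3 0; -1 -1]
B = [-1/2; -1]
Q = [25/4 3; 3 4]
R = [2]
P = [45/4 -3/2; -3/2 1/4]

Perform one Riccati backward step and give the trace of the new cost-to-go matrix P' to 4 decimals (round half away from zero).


74.3991

BᵀP = [-4.1250 0.5000]
S = R + BᵀPB = [2] + [1.5625] = [3.5625]
BᵀPA = [-12.8750 -0.5000]
K = S⁻¹·BᵀPA = [-3.6140 -0.1404]
A−BK = [1.1930 -0.0702; -4.6140 -1.1404]
AᵀP(A−BK) = [63.9693 2.9430; 2.9430 0.1798]
P' = Q + AᵀP(A−BK) = [70.2193 5.9430; 5.9430 4.1798]
tr(P') = 74.3991


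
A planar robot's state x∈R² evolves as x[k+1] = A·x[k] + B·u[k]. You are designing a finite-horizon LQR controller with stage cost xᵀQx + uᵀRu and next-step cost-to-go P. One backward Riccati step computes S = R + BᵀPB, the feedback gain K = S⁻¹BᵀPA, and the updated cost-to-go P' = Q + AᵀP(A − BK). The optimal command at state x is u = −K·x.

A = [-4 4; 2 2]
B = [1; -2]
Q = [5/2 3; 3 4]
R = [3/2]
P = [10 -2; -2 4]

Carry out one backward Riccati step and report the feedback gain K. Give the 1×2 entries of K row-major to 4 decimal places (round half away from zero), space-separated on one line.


BᵀP = [14.0000 -10.0000]
S = R + BᵀPB = [3/2] + [34.0000] = [35.5000]
BᵀPA = [-76.0000 36.0000]
K = S⁻¹·BᵀPA = [-2.1408 1.0141]
A−BK = [-1.8592 2.9859; -2.2817 4.0282]
AᵀP(A−BK) = [45.2958 -66.9296; -66.9296 107.4930]
P' = Q + AᵀP(A−BK) = [47.7958 -63.9296; -63.9296 111.4930]
tr(P') = 159.2887

-2.1408 1.0141


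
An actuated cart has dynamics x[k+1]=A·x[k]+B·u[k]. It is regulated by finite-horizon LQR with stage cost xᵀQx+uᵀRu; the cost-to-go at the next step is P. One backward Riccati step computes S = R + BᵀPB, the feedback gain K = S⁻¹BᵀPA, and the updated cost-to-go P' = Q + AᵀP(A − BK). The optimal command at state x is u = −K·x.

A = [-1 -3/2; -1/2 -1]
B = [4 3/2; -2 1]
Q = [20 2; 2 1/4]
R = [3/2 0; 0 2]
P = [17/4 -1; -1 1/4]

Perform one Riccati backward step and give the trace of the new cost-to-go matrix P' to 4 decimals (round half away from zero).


BᵀP = [19.0000 -4.5000; 5.3750 -1.2500]
S = R + BᵀPB = [3/2 0; 0 2] + [85.0000 24.0000; 24.0000 6.8125] = [86.5000 24.0000; 24.0000 8.8125]
BᵀPA = [-16.7500 -24.0000; -4.7500 -6.8125]
K = S⁻¹·BᵀPA = [-0.1804 -0.2577; -0.0476 -0.0713]
A−BK = [-0.2068 -0.3624; -0.8132 -1.4441]
AᵀP(A−BK) = [0.0641 0.0953; 0.0953 0.1426]
P' = Q + AᵀP(A−BK) = [20.0641 2.0953; 2.0953 0.3926]
tr(P') = 20.4567

20.4567


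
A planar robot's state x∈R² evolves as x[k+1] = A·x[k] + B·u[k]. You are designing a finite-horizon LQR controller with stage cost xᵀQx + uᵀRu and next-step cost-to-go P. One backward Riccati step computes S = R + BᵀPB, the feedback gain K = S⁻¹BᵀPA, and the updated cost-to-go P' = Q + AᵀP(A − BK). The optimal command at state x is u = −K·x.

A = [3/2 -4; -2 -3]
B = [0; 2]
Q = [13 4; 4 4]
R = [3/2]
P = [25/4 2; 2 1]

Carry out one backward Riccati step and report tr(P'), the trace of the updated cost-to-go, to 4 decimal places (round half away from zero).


91.3352

BᵀP = [4.0000 2.0000]
S = R + BᵀPB = [3/2] + [4.0000] = [5.5000]
BᵀPA = [2.0000 -22.0000]
K = S⁻¹·BᵀPA = [0.3636 -4.0000]
A−BK = [1.5000 -4.0000; -2.7273 5.0000]
AᵀP(A−BK) = [5.3352 -16.5000; -16.5000 69.0000]
P' = Q + AᵀP(A−BK) = [18.3352 -12.5000; -12.5000 73.0000]
tr(P') = 91.3352


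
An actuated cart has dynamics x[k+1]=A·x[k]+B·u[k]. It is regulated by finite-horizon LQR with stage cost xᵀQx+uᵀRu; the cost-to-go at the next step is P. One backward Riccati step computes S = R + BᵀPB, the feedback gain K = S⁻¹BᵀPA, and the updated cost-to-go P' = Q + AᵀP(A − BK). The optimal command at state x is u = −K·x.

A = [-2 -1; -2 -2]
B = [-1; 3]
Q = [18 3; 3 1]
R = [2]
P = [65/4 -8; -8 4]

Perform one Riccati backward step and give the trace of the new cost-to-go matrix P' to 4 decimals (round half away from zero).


BᵀP = [-40.2500 20.0000]
S = R + BᵀPB = [2] + [100.2500] = [102.2500]
BᵀPA = [40.5000 0.2500]
K = S⁻¹·BᵀPA = [0.3961 0.0024]
A−BK = [-1.6039 -0.9976; -3.1883 -2.0073]
AᵀP(A−BK) = [0.9584 0.4010; 0.4010 0.2494]
P' = Q + AᵀP(A−BK) = [18.9584 3.4010; 3.4010 1.2494]
tr(P') = 20.2078

20.2078


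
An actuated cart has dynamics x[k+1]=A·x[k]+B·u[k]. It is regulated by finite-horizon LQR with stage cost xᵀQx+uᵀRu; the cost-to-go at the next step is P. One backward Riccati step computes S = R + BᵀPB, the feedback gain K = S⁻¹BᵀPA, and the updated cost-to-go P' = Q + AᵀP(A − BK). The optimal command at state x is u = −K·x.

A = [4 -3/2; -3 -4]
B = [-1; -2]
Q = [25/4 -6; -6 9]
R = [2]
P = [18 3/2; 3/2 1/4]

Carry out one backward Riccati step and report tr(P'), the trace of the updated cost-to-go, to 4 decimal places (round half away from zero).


BᵀP = [-21.0000 -2.0000]
S = R + BᵀPB = [2] + [25.0000] = [27.0000]
BᵀPA = [-78.0000 39.5000]
K = S⁻¹·BᵀPA = [-2.8889 1.4630]
A−BK = [1.1111 -0.0370; -8.7778 -1.0741]
AᵀP(A−BK) = [28.9167 -8.1389; -8.1389 4.7130]
P' = Q + AᵀP(A−BK) = [35.1667 -14.1389; -14.1389 13.7130]
tr(P') = 48.8796

48.8796


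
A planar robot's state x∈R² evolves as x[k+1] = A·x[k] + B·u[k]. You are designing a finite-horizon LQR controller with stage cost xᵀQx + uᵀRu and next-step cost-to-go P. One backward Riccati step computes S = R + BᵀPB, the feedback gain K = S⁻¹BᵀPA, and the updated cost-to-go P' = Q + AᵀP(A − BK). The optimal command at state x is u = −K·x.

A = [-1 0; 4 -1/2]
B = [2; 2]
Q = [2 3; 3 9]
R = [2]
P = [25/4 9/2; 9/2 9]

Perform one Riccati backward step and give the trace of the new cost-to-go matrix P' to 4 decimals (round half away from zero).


BᵀP = [21.5000 27.0000]
S = R + BᵀPB = [2] + [97.0000] = [99.0000]
BᵀPA = [86.5000 -13.5000]
K = S⁻¹·BᵀPA = [0.8737 -0.1364]
A−BK = [-2.7475 0.2727; 2.2525 -0.2273]
AᵀP(A−BK) = [38.6717 -3.9545; -3.9545 0.4091]
P' = Q + AᵀP(A−BK) = [40.6717 -0.9545; -0.9545 9.4091]
tr(P') = 50.0808

50.0808


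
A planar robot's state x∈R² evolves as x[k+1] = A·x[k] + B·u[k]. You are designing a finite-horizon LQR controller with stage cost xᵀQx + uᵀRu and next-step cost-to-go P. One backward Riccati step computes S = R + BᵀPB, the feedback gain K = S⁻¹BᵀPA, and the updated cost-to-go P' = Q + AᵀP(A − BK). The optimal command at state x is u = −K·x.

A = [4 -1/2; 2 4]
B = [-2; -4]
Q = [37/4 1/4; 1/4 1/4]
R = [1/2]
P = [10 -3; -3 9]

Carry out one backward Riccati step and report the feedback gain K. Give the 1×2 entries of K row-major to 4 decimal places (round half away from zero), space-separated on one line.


BᵀP = [-8.0000 -30.0000]
S = R + BᵀPB = [1/2] + [136.0000] = [136.5000]
BᵀPA = [-92.0000 -116.0000]
K = S⁻¹·BᵀPA = [-0.6740 -0.8498]
A−BK = [2.6520 -2.1996; -0.6960 0.6007]
AᵀP(A−BK) = [85.9927 -71.1832; -71.1832 59.9212]
P' = Q + AᵀP(A−BK) = [95.2427 -70.9332; -70.9332 60.1712]
tr(P') = 155.4139

-0.6740 -0.8498


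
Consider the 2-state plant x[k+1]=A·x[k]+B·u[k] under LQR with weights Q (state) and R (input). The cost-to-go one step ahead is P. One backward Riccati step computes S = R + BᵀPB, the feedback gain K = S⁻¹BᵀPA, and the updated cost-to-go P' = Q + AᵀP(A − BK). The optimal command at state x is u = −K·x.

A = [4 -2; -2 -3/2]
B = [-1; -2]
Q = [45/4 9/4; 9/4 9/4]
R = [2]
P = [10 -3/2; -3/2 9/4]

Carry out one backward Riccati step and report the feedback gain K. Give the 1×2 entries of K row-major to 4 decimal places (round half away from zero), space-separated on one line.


BᵀP = [-7.0000 -3.0000]
S = R + BᵀPB = [2] + [13.0000] = [15.0000]
BᵀPA = [-22.0000 18.5000]
K = S⁻¹·BᵀPA = [-1.4667 1.2333]
A−BK = [2.5333 -0.7667; -4.9333 0.9667]
AᵀP(A−BK) = [160.7333 -43.1167; -43.1167 13.2458]
P' = Q + AᵀP(A−BK) = [171.9833 -40.8667; -40.8667 15.4958]
tr(P') = 187.4792

-1.4667 1.2333


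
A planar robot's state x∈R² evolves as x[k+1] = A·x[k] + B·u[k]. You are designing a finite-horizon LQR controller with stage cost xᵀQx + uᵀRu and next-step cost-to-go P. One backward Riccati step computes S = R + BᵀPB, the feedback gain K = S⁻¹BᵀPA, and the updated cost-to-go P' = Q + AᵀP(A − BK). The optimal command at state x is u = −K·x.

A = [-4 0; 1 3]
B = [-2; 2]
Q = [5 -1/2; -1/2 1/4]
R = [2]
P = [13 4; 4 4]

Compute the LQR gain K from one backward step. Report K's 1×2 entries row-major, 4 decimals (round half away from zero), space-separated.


1.8947 0.0000

BᵀP = [-18.0000 0.0000]
S = R + BᵀPB = [2] + [36.0000] = [38.0000]
BᵀPA = [72.0000 0.0000]
K = S⁻¹·BᵀPA = [1.8947 0.0000]
A−BK = [-0.2105 0.0000; -2.7895 3.0000]
AᵀP(A−BK) = [43.5789 -36.0000; -36.0000 36.0000]
P' = Q + AᵀP(A−BK) = [48.5789 -36.5000; -36.5000 36.2500]
tr(P') = 84.8289


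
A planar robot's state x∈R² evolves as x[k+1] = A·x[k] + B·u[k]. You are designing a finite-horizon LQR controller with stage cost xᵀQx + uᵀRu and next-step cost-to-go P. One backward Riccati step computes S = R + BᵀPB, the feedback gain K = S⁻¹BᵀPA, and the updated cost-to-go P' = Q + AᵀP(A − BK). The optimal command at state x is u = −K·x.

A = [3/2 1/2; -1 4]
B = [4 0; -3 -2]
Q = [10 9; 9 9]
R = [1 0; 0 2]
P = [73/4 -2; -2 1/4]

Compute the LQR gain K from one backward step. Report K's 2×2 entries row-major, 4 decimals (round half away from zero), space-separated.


0.3704 0.0187 0.0059 -0.1088

BᵀP = [79.0000 -8.7500; 4.0000 -0.5000]
S = R + BᵀPB = [1 0; 0 2] + [342.2500 17.5000; 17.5000 1.0000] = [343.2500 17.5000; 17.5000 3.0000]
BᵀPA = [127.2500 4.5000; 6.5000 0.0000]
K = S⁻¹·BᵀPA = [0.3704 0.0187; 0.0059 -0.1088]
A−BK = [0.0183 0.4254; 0.1230 3.8383]
AᵀP(A−BK) = [0.1382 0.0206; 0.0206 0.4785]
P' = Q + AᵀP(A−BK) = [10.1382 9.0206; 9.0206 9.4785]
tr(P') = 19.6167


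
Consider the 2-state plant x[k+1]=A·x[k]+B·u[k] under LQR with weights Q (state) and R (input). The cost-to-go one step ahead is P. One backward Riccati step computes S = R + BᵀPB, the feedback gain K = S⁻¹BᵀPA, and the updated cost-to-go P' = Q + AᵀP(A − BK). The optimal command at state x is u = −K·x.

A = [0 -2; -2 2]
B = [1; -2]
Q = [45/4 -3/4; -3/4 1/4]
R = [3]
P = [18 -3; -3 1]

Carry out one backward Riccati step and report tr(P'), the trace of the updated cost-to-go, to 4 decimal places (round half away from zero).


BᵀP = [24.0000 -5.0000]
S = R + BᵀPB = [3] + [34.0000] = [37.0000]
BᵀPA = [10.0000 -58.0000]
K = S⁻¹·BᵀPA = [0.2703 -1.5676]
A−BK = [-0.2703 -0.4324; -1.4595 -1.1351]
AᵀP(A−BK) = [1.2973 -0.3243; -0.3243 9.0811]
P' = Q + AᵀP(A−BK) = [12.5473 -1.0743; -1.0743 9.3311]
tr(P') = 21.8784

21.8784


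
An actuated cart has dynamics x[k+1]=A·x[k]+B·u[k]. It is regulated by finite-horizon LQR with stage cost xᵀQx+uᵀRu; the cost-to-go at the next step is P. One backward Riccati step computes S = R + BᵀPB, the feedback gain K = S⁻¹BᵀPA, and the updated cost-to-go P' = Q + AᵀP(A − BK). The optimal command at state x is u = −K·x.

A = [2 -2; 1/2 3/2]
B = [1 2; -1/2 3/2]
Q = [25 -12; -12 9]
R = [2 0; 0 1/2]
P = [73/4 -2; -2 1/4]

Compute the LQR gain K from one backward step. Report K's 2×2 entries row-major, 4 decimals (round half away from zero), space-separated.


0.1563 -0.2125 0.9614 -1.0463

BᵀP = [19.2500 -2.1250; 33.5000 -3.6250]
S = R + BᵀPB = [2 0; 0 1/2] + [20.3125 35.3125; 35.3125 61.5625] = [22.3125 35.3125; 35.3125 62.0625]
BᵀPA = [37.4375 -41.6875; 65.1875 -72.4375]
K = S⁻¹·BᵀPA = [0.1563 -0.2125; 0.9614 -1.0463]
A−BK = [-0.0791 0.3050; -0.8640 2.9631]
AᵀP(A−BK) = [0.5384 -0.6539; -0.6539 0.9154]
P' = Q + AᵀP(A−BK) = [25.5384 -12.6539; -12.6539 9.9154]
tr(P') = 35.4538


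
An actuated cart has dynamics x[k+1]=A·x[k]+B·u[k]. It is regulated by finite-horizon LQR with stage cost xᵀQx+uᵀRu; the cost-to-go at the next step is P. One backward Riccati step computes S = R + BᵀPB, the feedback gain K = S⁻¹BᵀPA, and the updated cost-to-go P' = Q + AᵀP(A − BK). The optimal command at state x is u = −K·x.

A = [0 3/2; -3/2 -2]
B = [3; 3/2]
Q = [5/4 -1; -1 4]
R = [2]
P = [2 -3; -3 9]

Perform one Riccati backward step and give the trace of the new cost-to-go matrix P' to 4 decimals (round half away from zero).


BᵀP = [1.5000 4.5000]
S = R + BᵀPB = [2] + [11.2500] = [13.2500]
BᵀPA = [-6.7500 -6.7500]
K = S⁻¹·BᵀPA = [-0.5094 -0.5094]
A−BK = [1.5283 3.0283; -0.7358 -1.2358]
AᵀP(A−BK) = [16.8113 30.3113; 30.3113 55.0613]
P' = Q + AᵀP(A−BK) = [18.0613 29.3113; 29.3113 59.0613]
tr(P') = 77.1226

77.1226


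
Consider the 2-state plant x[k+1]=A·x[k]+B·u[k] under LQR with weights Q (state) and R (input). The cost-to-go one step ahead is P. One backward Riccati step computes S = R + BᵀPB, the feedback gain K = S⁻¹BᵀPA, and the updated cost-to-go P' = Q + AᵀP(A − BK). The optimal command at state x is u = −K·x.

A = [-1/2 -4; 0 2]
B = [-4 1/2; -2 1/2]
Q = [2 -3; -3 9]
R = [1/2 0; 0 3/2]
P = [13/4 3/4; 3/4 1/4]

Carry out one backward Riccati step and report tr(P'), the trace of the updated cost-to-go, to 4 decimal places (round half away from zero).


BᵀP = [-14.5000 -3.5000; 2.0000 0.5000]
S = R + BᵀPB = [1/2 0; 0 3/2] + [65.0000 -9.0000; -9.0000 1.2500] = [65.5000 -9.0000; -9.0000 2.7500]
BᵀPA = [7.2500 51.0000; -1.0000 -7.0000]
K = S⁻¹·BᵀPA = [0.1103 0.7793; -0.0025 0.0050]
A−BK = [-0.0574 -0.8852; 0.2219 3.5561]
AᵀP(A−BK) = [0.0100 0.1050; 0.1050 1.2900]
P' = Q + AᵀP(A−BK) = [2.0100 -2.8950; -2.8950 10.2900]
tr(P') = 12.3000

12.3000


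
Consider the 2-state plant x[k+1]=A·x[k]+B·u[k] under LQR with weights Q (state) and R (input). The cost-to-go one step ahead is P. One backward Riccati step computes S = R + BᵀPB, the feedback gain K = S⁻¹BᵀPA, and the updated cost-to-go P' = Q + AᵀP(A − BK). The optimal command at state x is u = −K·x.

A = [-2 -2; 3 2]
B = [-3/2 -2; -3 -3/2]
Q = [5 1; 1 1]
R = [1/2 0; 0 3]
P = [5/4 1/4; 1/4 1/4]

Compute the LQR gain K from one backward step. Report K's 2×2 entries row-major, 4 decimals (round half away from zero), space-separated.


-0.0923 0.0800 0.3742 0.3424

BᵀP = [-2.6250 -1.1250; -2.8750 -0.8750]
S = R + BᵀPB = [1/2 0; 0 3] + [7.3125 6.9375; 6.9375 7.0625] = [7.8125 6.9375; 6.9375 10.0625]
BᵀPA = [1.8750 3.0000; 3.1250 4.0000]
K = S⁻¹·BᵀPA = [-0.0923 0.0800; 0.3742 0.3424]
A−BK = [-1.3901 -1.1953; 3.2845 2.7535]
AᵀP(A−BK) = [3.2537 2.7801; 2.7801 2.3906]
P' = Q + AᵀP(A−BK) = [8.2537 3.7801; 3.7801 3.3906]
tr(P') = 11.6443


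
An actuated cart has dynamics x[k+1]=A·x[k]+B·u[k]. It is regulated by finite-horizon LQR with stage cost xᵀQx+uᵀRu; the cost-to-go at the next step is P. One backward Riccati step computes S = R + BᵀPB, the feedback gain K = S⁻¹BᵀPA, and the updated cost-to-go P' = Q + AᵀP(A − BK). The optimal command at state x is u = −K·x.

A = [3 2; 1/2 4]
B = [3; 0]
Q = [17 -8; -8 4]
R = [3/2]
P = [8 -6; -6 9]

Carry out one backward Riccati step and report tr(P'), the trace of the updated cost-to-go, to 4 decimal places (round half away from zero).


95.4133

BᵀP = [24.0000 -18.0000]
S = R + BᵀPB = [3/2] + [72.0000] = [73.5000]
BᵀPA = [63.0000 -24.0000]
K = S⁻¹·BᵀPA = [0.8571 -0.3265]
A−BK = [0.4286 2.9796; 0.5000 4.0000]
AᵀP(A−BK) = [2.2500 8.5714; 8.5714 72.1633]
P' = Q + AᵀP(A−BK) = [19.2500 0.5714; 0.5714 76.1633]
tr(P') = 95.4133


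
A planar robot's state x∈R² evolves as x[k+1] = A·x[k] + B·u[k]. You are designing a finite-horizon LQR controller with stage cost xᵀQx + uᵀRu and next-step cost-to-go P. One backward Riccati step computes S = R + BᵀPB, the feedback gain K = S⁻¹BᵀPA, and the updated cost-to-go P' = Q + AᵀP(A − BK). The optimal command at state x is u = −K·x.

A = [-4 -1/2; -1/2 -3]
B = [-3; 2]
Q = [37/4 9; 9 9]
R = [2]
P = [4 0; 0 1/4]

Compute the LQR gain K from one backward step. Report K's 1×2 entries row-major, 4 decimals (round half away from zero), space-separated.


1.2244 0.1154

BᵀP = [-12.0000 0.5000]
S = R + BᵀPB = [2] + [37.0000] = [39.0000]
BᵀPA = [47.7500 4.5000]
K = S⁻¹·BᵀPA = [1.2244 0.1154]
A−BK = [-0.3269 -0.1538; -2.9487 -3.2308]
AᵀP(A−BK) = [5.5994 2.8654; 2.8654 2.7308]
P' = Q + AᵀP(A−BK) = [14.8494 11.8654; 11.8654 11.7308]
tr(P') = 26.5801


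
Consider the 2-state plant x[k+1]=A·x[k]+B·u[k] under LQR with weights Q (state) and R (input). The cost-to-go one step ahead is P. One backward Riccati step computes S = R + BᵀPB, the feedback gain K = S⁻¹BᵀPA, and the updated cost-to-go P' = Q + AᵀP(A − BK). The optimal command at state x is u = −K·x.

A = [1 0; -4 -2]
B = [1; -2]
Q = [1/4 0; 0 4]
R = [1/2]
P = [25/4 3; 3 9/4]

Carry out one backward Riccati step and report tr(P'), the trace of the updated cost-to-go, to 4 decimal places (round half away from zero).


BᵀP = [0.2500 -1.5000]
S = R + BᵀPB = [1/2] + [3.2500] = [3.7500]
BᵀPA = [6.2500 3.0000]
K = S⁻¹·BᵀPA = [1.6667 0.8000]
A−BK = [-0.6667 -0.8000; -0.6667 -0.4000]
AᵀP(A−BK) = [7.8333 7.0000; 7.0000 6.6000]
P' = Q + AᵀP(A−BK) = [8.0833 7.0000; 7.0000 10.6000]
tr(P') = 18.6833

18.6833


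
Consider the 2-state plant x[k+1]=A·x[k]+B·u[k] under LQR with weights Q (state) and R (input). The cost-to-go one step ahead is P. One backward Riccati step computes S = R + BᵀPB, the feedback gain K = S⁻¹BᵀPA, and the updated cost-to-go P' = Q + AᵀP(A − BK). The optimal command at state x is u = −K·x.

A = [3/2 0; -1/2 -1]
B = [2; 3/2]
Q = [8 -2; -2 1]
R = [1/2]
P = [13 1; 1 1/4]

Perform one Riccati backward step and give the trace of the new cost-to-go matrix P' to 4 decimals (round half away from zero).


9.7923

BᵀP = [27.5000 2.3750]
S = R + BᵀPB = [1/2] + [58.5625] = [59.0625]
BᵀPA = [40.0625 -2.3750]
K = S⁻¹·BᵀPA = [0.6783 -0.0402]
A−BK = [0.1434 0.0804; -1.5175 -0.9397]
AᵀP(A−BK) = [0.6378 0.2360; 0.2360 0.1545]
P' = Q + AᵀP(A−BK) = [8.6378 -1.7640; -1.7640 1.1545]
tr(P') = 9.7923


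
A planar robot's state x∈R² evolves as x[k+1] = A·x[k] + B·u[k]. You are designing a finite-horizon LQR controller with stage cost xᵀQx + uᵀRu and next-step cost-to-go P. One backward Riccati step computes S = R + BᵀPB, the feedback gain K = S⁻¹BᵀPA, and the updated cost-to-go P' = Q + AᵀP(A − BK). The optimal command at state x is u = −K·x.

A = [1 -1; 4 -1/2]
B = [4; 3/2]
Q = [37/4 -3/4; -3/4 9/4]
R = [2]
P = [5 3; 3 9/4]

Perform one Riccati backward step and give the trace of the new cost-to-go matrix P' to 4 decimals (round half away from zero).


16.5442

BᵀP = [24.5000 15.3750]
S = R + BᵀPB = [2] + [121.0625] = [123.0625]
BᵀPA = [86.0000 -32.1875]
K = S⁻¹·BᵀPA = [0.6988 -0.2616]
A−BK = [-1.7953 0.0462; 2.9518 -0.1077]
AᵀP(A−BK) = [4.9005 -0.5063; -0.5063 0.1437]
P' = Q + AᵀP(A−BK) = [14.1505 -1.2563; -1.2563 2.3937]
tr(P') = 16.5442


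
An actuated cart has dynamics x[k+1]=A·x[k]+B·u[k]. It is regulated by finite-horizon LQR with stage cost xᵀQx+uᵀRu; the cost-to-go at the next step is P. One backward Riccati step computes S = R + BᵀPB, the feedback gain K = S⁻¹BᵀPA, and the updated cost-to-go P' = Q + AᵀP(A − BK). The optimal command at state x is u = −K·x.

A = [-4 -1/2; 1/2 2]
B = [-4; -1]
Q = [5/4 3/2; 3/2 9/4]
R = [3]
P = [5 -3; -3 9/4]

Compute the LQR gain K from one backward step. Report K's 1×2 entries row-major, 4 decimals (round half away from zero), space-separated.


1.1898 0.4571

BᵀP = [-17.0000 9.7500]
S = R + BᵀPB = [3] + [58.2500] = [61.2500]
BᵀPA = [72.8750 28.0000]
K = S⁻¹·BᵀPA = [1.1898 0.4571]
A−BK = [0.7592 1.3286; 1.6898 2.4571]
AᵀP(A−BK) = [5.8561 3.6857; 3.6857 3.4500]
P' = Q + AᵀP(A−BK) = [7.1061 5.1857; 5.1857 5.7000]
tr(P') = 12.8061


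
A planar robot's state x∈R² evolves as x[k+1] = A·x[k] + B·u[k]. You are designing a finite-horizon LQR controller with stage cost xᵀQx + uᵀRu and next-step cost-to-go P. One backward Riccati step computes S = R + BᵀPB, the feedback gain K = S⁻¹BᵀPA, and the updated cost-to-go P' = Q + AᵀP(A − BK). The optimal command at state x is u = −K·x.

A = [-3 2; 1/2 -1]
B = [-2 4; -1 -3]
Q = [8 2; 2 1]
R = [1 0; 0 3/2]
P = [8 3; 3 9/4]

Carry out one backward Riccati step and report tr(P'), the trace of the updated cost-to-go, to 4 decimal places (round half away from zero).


9.9910

BᵀP = [-19.0000 -8.2500; 23.0000 5.2500]
S = R + BᵀPB = [1 0; 0 3/2] + [46.2500 -51.2500; -51.2500 76.2500] = [47.2500 -51.2500; -51.2500 77.7500]
BᵀPA = [52.8750 -29.7500; -66.3750 40.7500]
K = S⁻¹·BᵀPA = [0.6774 -0.2145; -0.4072 0.3827]
A−BK = [-0.0165 0.0401; -0.0442 -0.0664]
AᵀP(A−BK) = [0.7185 -0.3798; -0.3798 0.2725]
P' = Q + AᵀP(A−BK) = [8.7185 1.6202; 1.6202 1.2725]
tr(P') = 9.9910


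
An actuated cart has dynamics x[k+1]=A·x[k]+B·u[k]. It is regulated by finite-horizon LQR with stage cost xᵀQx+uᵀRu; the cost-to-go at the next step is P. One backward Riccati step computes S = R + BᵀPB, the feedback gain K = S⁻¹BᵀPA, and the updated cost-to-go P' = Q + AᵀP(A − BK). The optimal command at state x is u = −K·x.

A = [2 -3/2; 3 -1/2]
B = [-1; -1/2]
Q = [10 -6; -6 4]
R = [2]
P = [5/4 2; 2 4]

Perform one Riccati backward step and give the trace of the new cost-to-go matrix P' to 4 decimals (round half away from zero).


BᵀP = [-2.2500 -4.0000]
S = R + BᵀPB = [2] + [4.2500] = [6.2500]
BᵀPA = [-16.5000 5.3750]
K = S⁻¹·BᵀPA = [-2.6400 0.8600]
A−BK = [-0.6400 -0.6400; 1.6800 -0.0700]
AᵀP(A−BK) = [21.4400 -6.5600; -6.5600 2.1900]
P' = Q + AᵀP(A−BK) = [31.4400 -12.5600; -12.5600 6.1900]
tr(P') = 37.6300

37.6300


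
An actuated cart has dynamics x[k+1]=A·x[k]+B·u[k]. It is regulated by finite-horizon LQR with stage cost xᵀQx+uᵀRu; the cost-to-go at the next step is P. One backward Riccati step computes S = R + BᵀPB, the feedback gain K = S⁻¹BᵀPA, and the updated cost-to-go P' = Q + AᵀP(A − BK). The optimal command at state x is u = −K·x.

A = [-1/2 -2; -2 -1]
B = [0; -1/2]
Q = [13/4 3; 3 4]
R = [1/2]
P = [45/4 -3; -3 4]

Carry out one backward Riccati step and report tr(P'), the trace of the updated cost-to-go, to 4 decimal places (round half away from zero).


49.3542

BᵀP = [1.5000 -2.0000]
S = R + BᵀPB = [1/2] + [1.0000] = [1.5000]
BᵀPA = [3.2500 -1.0000]
K = S⁻¹·BᵀPA = [2.1667 -0.6667]
A−BK = [-0.5000 -2.0000; -0.9167 -1.3333]
AᵀP(A−BK) = [5.7708 7.9167; 7.9167 36.3333]
P' = Q + AᵀP(A−BK) = [9.0208 10.9167; 10.9167 40.3333]
tr(P') = 49.3542


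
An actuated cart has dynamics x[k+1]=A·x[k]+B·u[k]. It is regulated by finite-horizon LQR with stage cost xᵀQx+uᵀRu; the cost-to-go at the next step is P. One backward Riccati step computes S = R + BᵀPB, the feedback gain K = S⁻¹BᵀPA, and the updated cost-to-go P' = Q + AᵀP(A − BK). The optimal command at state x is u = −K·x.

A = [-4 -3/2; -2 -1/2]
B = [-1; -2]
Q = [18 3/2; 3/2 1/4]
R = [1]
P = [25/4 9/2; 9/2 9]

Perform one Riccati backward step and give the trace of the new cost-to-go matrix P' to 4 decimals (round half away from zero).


BᵀP = [-15.2500 -22.5000]
S = R + BᵀPB = [1] + [60.2500] = [61.2500]
BᵀPA = [106.0000 34.1250]
K = S⁻¹·BᵀPA = [1.7306 0.5571]
A−BK = [-2.2694 -0.9429; 1.4612 0.6143]
AᵀP(A−BK) = [24.5551 9.9429; 9.9429 4.0500]
P' = Q + AᵀP(A−BK) = [42.5551 11.4429; 11.4429 4.3000]
tr(P') = 46.8551

46.8551


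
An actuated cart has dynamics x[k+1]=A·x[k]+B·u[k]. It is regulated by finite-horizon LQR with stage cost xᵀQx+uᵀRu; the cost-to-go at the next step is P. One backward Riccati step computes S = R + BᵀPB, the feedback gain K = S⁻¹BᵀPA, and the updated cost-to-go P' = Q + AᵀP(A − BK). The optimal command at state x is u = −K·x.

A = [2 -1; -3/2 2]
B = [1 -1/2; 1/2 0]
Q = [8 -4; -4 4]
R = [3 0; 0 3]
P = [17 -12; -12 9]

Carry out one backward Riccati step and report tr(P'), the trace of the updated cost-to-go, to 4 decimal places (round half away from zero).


BᵀP = [11.0000 -7.5000; -8.5000 6.0000]
S = R + BᵀPB = [3 0; 0 3] + [7.2500 -5.5000; -5.5000 4.2500] = [10.2500 -5.5000; -5.5000 7.2500]
BᵀPA = [33.2500 -26.0000; -26.0000 20.5000]
K = S⁻¹·BᵀPA = [2.2255 -1.7191; -1.8979 1.5234]
A−BK = [-1.1745 1.4809; -2.6128 2.8596]
AᵀP(A−BK) = [36.9064 -30.2298; -30.2298 25.0723]
P' = Q + AᵀP(A−BK) = [44.9064 -34.2298; -34.2298 29.0723]
tr(P') = 73.9787

73.9787


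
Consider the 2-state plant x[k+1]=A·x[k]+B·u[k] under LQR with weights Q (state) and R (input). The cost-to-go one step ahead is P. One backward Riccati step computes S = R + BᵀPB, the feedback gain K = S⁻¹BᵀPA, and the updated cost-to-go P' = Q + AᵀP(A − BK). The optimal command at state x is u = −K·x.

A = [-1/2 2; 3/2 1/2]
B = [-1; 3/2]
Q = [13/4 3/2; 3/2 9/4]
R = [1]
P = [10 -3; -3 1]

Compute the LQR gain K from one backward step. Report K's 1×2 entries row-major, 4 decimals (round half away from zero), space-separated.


0.6292 -1.2022

BᵀP = [-14.5000 4.5000]
S = R + BᵀPB = [1] + [21.2500] = [22.2500]
BᵀPA = [14.0000 -26.7500]
K = S⁻¹·BᵀPA = [0.6292 -1.2022]
A−BK = [0.1292 0.7978; 0.5562 2.3034]
AᵀP(A−BK) = [0.4410 -0.6685; -0.6685 2.0899]
P' = Q + AᵀP(A−BK) = [3.6910 0.8315; 0.8315 4.3399]
tr(P') = 8.0309


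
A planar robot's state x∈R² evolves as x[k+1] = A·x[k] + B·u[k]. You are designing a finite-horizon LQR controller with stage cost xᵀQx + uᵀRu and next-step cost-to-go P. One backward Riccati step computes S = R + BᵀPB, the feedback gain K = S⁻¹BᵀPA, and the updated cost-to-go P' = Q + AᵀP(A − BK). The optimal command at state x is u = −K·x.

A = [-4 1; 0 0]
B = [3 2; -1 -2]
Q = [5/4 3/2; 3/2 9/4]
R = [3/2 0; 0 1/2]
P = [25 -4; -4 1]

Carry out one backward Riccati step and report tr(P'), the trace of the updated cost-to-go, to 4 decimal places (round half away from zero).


6.2720

BᵀP = [79.0000 -13.0000; 58.0000 -10.0000]
S = R + BᵀPB = [3/2 0; 0 1/2] + [250.0000 184.0000; 184.0000 136.0000] = [251.5000 184.0000; 184.0000 136.5000]
BᵀPA = [-316.0000 79.0000; -232.0000 58.0000]
K = S⁻¹·BᵀPA = [-0.9414 0.2354; -0.4306 0.1077]
A−BK = [-0.3145 0.0786; -1.8026 0.4507]
AᵀP(A−BK) = [2.6090 -0.6522; -0.6522 0.1631]
P' = Q + AᵀP(A−BK) = [3.8590 0.8478; 0.8478 2.4131]
tr(P') = 6.2720


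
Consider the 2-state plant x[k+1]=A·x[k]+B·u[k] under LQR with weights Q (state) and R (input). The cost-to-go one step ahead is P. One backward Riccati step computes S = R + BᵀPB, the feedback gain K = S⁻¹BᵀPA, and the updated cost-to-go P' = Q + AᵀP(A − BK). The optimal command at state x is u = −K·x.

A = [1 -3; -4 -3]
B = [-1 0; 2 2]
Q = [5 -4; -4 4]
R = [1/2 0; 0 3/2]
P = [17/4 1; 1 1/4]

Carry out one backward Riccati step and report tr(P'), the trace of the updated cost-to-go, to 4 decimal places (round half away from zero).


BᵀP = [-2.2500 -0.5000; 2.0000 0.5000]
S = R + BᵀPB = [1/2 0; 0 3/2] + [1.2500 -1.0000; -1.0000 1.0000] = [1.7500 -1.0000; -1.0000 2.5000]
BᵀPA = [-0.2500 8.2500; 0.0000 -7.5000]
K = S⁻¹·BᵀPA = [-0.1852 3.8889; -0.0741 -1.4444]
A−BK = [0.8148 0.8889; -3.4815 -7.8889]
AᵀP(A−BK) = [0.2037 0.2222; 0.2222 15.5833]
P' = Q + AᵀP(A−BK) = [5.2037 -3.7778; -3.7778 19.5833]
tr(P') = 24.7870

24.7870


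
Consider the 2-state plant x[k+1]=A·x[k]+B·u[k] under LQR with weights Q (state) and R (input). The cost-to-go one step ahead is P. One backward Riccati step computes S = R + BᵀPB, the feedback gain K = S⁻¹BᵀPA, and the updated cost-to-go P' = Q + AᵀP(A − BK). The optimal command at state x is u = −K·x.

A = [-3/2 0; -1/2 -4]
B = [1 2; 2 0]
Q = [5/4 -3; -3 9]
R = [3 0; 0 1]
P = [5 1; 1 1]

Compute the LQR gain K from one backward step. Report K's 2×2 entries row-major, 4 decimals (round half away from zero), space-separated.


-0.2000 -1.0000 -0.6286 0.2857

BᵀP = [7.0000 3.0000; 10.0000 2.0000]
S = R + BᵀPB = [3 0; 0 1] + [13.0000 14.0000; 14.0000 20.0000] = [16.0000 14.0000; 14.0000 21.0000]
BᵀPA = [-12.0000 -12.0000; -16.0000 -8.0000]
K = S⁻¹·BᵀPA = [-0.2000 -1.0000; -0.6286 0.2857]
A−BK = [-0.0429 0.4286; -0.1000 -2.0000]
AᵀP(A−BK) = [0.5429 0.5714; 0.5714 6.2857]
P' = Q + AᵀP(A−BK) = [1.7929 -2.4286; -2.4286 15.2857]
tr(P') = 17.0786
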